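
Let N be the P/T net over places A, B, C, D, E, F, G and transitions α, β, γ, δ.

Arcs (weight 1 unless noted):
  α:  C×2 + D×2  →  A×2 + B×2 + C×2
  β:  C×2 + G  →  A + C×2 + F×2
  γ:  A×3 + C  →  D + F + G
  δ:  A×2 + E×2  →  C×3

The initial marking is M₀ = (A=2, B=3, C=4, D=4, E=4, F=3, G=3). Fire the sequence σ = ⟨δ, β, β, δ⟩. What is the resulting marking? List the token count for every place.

(A=0, B=3, C=10, D=4, E=0, F=7, G=1)

step 1: fire δ:  (A=2, B=3, C=4, D=4, E=4, F=3, G=3) → (A=0, B=3, C=7, D=4, E=2, F=3, G=3)
step 2: fire β:  (A=0, B=3, C=7, D=4, E=2, F=3, G=3) → (A=1, B=3, C=7, D=4, E=2, F=5, G=2)
step 3: fire β:  (A=1, B=3, C=7, D=4, E=2, F=5, G=2) → (A=2, B=3, C=7, D=4, E=2, F=7, G=1)
step 4: fire δ:  (A=2, B=3, C=7, D=4, E=2, F=7, G=1) → (A=0, B=3, C=10, D=4, E=0, F=7, G=1)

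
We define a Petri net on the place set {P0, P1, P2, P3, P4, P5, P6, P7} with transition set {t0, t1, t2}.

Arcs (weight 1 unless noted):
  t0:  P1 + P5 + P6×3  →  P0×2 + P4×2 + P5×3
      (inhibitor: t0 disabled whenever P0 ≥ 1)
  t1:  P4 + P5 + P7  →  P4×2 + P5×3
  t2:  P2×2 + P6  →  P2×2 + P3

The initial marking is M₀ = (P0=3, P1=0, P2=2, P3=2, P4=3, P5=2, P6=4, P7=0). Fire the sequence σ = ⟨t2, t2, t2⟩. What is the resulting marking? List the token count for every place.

step 1: fire t2:  (P0=3, P1=0, P2=2, P3=2, P4=3, P5=2, P6=4, P7=0) → (P0=3, P1=0, P2=2, P3=3, P4=3, P5=2, P6=3, P7=0)
step 2: fire t2:  (P0=3, P1=0, P2=2, P3=3, P4=3, P5=2, P6=3, P7=0) → (P0=3, P1=0, P2=2, P3=4, P4=3, P5=2, P6=2, P7=0)
step 3: fire t2:  (P0=3, P1=0, P2=2, P3=4, P4=3, P5=2, P6=2, P7=0) → (P0=3, P1=0, P2=2, P3=5, P4=3, P5=2, P6=1, P7=0)

(P0=3, P1=0, P2=2, P3=5, P4=3, P5=2, P6=1, P7=0)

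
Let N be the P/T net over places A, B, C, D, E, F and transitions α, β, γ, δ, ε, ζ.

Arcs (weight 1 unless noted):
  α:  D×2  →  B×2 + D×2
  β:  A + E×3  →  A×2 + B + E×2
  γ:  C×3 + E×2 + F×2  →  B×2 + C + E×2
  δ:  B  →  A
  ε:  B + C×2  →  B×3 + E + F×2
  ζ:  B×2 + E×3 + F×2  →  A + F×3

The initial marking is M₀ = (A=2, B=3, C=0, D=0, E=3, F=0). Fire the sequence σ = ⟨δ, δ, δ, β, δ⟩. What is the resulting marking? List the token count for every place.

(A=7, B=0, C=0, D=0, E=2, F=0)

step 1: fire δ:  (A=2, B=3, C=0, D=0, E=3, F=0) → (A=3, B=2, C=0, D=0, E=3, F=0)
step 2: fire δ:  (A=3, B=2, C=0, D=0, E=3, F=0) → (A=4, B=1, C=0, D=0, E=3, F=0)
step 3: fire δ:  (A=4, B=1, C=0, D=0, E=3, F=0) → (A=5, B=0, C=0, D=0, E=3, F=0)
step 4: fire β:  (A=5, B=0, C=0, D=0, E=3, F=0) → (A=6, B=1, C=0, D=0, E=2, F=0)
step 5: fire δ:  (A=6, B=1, C=0, D=0, E=2, F=0) → (A=7, B=0, C=0, D=0, E=2, F=0)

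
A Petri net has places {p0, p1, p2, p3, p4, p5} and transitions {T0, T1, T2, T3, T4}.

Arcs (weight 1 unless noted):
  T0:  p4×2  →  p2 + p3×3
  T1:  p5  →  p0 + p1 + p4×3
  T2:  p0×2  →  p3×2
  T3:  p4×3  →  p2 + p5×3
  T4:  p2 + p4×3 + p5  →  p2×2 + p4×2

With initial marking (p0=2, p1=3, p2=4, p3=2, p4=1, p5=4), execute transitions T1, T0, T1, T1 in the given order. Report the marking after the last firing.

step 1: fire T1:  (p0=2, p1=3, p2=4, p3=2, p4=1, p5=4) → (p0=3, p1=4, p2=4, p3=2, p4=4, p5=3)
step 2: fire T0:  (p0=3, p1=4, p2=4, p3=2, p4=4, p5=3) → (p0=3, p1=4, p2=5, p3=5, p4=2, p5=3)
step 3: fire T1:  (p0=3, p1=4, p2=5, p3=5, p4=2, p5=3) → (p0=4, p1=5, p2=5, p3=5, p4=5, p5=2)
step 4: fire T1:  (p0=4, p1=5, p2=5, p3=5, p4=5, p5=2) → (p0=5, p1=6, p2=5, p3=5, p4=8, p5=1)

(p0=5, p1=6, p2=5, p3=5, p4=8, p5=1)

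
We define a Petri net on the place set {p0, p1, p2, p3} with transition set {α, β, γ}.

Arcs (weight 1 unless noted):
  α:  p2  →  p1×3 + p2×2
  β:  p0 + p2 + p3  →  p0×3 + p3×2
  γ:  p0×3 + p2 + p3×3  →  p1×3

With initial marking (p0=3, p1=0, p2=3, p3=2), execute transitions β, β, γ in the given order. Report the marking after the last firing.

step 1: fire β:  (p0=3, p1=0, p2=3, p3=2) → (p0=5, p1=0, p2=2, p3=3)
step 2: fire β:  (p0=5, p1=0, p2=2, p3=3) → (p0=7, p1=0, p2=1, p3=4)
step 3: fire γ:  (p0=7, p1=0, p2=1, p3=4) → (p0=4, p1=3, p2=0, p3=1)

(p0=4, p1=3, p2=0, p3=1)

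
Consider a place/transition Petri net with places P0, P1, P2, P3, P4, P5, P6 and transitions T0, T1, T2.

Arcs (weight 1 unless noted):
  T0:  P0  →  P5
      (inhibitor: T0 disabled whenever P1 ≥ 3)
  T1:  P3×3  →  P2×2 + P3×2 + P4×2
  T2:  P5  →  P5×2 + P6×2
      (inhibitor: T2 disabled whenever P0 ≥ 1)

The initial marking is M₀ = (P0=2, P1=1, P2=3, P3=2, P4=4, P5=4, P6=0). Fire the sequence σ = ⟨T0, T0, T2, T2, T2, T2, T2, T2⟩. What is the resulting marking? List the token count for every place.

step 1: fire T0:  (P0=2, P1=1, P2=3, P3=2, P4=4, P5=4, P6=0) → (P0=1, P1=1, P2=3, P3=2, P4=4, P5=5, P6=0)
step 2: fire T0:  (P0=1, P1=1, P2=3, P3=2, P4=4, P5=5, P6=0) → (P0=0, P1=1, P2=3, P3=2, P4=4, P5=6, P6=0)
step 3: fire T2:  (P0=0, P1=1, P2=3, P3=2, P4=4, P5=6, P6=0) → (P0=0, P1=1, P2=3, P3=2, P4=4, P5=7, P6=2)
step 4: fire T2:  (P0=0, P1=1, P2=3, P3=2, P4=4, P5=7, P6=2) → (P0=0, P1=1, P2=3, P3=2, P4=4, P5=8, P6=4)
step 5: fire T2:  (P0=0, P1=1, P2=3, P3=2, P4=4, P5=8, P6=4) → (P0=0, P1=1, P2=3, P3=2, P4=4, P5=9, P6=6)
step 6: fire T2:  (P0=0, P1=1, P2=3, P3=2, P4=4, P5=9, P6=6) → (P0=0, P1=1, P2=3, P3=2, P4=4, P5=10, P6=8)
step 7: fire T2:  (P0=0, P1=1, P2=3, P3=2, P4=4, P5=10, P6=8) → (P0=0, P1=1, P2=3, P3=2, P4=4, P5=11, P6=10)
step 8: fire T2:  (P0=0, P1=1, P2=3, P3=2, P4=4, P5=11, P6=10) → (P0=0, P1=1, P2=3, P3=2, P4=4, P5=12, P6=12)

(P0=0, P1=1, P2=3, P3=2, P4=4, P5=12, P6=12)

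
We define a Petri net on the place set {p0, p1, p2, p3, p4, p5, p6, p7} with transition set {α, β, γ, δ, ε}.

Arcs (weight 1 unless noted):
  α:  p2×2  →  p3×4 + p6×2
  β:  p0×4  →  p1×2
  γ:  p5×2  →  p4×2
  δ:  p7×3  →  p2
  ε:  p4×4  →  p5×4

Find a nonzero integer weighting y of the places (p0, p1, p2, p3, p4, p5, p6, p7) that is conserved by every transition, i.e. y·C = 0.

y = (p0:1, p1:2, p2:0, p3:0, p4:0, p5:0, p6:0, p7:0)

Incidence matrix C (rows=places, cols=transitions):
        α    β    γ    δ    ε
   p0   0   -4    0    0    0
   p1   0    2    0    0    0
   p2  -2    0    0    1    0
   p3   4    0    0    0    0
   p4   0    0    2    0   -4
   p5   0    0   -2    0    4
   p6   2    0    0    0    0
   p7   0    0    0   -3    0

Candidate y = [1, 2, 0, 0, 0, 0, 0, 0]; check y·C column-wise:
  col α: 1·0 + 2·0 + 0·-2 + 0·4 + 0·2 = 0
  col β: 1·-4 + 2·2 = 0
  col γ: 1·0 + 2·0 + 0·2 + 0·-2 = 0
  col δ: 1·0 + 2·0 + 0·1 + 0·-3 = 0
  col ε: 1·0 + 2·0 + 0·-4 + 0·4 = 0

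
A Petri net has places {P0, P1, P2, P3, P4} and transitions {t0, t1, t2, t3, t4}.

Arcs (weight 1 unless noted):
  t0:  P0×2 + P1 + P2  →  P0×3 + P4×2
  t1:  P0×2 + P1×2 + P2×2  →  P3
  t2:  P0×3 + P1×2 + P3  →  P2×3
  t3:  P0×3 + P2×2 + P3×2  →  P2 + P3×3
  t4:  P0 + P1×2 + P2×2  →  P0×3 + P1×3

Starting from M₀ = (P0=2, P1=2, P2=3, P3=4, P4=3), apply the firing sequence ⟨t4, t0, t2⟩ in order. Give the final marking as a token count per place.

step 1: fire t4:  (P0=2, P1=2, P2=3, P3=4, P4=3) → (P0=4, P1=3, P2=1, P3=4, P4=3)
step 2: fire t0:  (P0=4, P1=3, P2=1, P3=4, P4=3) → (P0=5, P1=2, P2=0, P3=4, P4=5)
step 3: fire t2:  (P0=5, P1=2, P2=0, P3=4, P4=5) → (P0=2, P1=0, P2=3, P3=3, P4=5)

(P0=2, P1=0, P2=3, P3=3, P4=5)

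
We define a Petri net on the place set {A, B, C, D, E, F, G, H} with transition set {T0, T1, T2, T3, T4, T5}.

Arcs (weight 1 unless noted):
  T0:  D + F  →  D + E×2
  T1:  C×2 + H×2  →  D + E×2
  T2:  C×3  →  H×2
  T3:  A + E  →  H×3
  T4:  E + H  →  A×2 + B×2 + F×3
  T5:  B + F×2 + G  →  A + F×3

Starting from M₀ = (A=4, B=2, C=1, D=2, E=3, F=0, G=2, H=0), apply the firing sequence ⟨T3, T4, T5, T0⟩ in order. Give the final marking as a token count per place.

(A=6, B=3, C=1, D=2, E=3, F=3, G=1, H=2)

step 1: fire T3:  (A=4, B=2, C=1, D=2, E=3, F=0, G=2, H=0) → (A=3, B=2, C=1, D=2, E=2, F=0, G=2, H=3)
step 2: fire T4:  (A=3, B=2, C=1, D=2, E=2, F=0, G=2, H=3) → (A=5, B=4, C=1, D=2, E=1, F=3, G=2, H=2)
step 3: fire T5:  (A=5, B=4, C=1, D=2, E=1, F=3, G=2, H=2) → (A=6, B=3, C=1, D=2, E=1, F=4, G=1, H=2)
step 4: fire T0:  (A=6, B=3, C=1, D=2, E=1, F=4, G=1, H=2) → (A=6, B=3, C=1, D=2, E=3, F=3, G=1, H=2)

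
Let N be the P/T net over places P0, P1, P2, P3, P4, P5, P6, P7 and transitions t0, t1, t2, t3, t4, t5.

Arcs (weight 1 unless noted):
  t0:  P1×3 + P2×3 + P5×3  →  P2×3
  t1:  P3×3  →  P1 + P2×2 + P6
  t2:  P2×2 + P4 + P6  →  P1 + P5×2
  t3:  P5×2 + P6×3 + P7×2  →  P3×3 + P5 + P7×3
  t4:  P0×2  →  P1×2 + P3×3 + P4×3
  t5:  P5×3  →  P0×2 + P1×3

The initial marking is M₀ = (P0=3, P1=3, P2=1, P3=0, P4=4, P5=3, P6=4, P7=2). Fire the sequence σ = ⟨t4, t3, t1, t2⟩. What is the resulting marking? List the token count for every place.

step 1: fire t4:  (P0=3, P1=3, P2=1, P3=0, P4=4, P5=3, P6=4, P7=2) → (P0=1, P1=5, P2=1, P3=3, P4=7, P5=3, P6=4, P7=2)
step 2: fire t3:  (P0=1, P1=5, P2=1, P3=3, P4=7, P5=3, P6=4, P7=2) → (P0=1, P1=5, P2=1, P3=6, P4=7, P5=2, P6=1, P7=3)
step 3: fire t1:  (P0=1, P1=5, P2=1, P3=6, P4=7, P5=2, P6=1, P7=3) → (P0=1, P1=6, P2=3, P3=3, P4=7, P5=2, P6=2, P7=3)
step 4: fire t2:  (P0=1, P1=6, P2=3, P3=3, P4=7, P5=2, P6=2, P7=3) → (P0=1, P1=7, P2=1, P3=3, P4=6, P5=4, P6=1, P7=3)

(P0=1, P1=7, P2=1, P3=3, P4=6, P5=4, P6=1, P7=3)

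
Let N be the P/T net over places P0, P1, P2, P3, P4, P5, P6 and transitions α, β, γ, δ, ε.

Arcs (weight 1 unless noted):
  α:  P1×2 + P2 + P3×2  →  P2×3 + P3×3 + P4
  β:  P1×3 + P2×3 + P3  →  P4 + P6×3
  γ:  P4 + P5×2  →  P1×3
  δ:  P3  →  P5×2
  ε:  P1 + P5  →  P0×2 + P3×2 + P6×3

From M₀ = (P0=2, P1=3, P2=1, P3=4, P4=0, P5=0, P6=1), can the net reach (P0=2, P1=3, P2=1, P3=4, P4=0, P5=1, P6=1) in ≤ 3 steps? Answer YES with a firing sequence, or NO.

NO — not reachable within 3 firings

depth 0: 1 marking
depth 1: 3 markings reached so far
depth 2: 6 markings reached so far
depth 3: 12 markings reached so far
target is not among the 12 markings reachable within 3 steps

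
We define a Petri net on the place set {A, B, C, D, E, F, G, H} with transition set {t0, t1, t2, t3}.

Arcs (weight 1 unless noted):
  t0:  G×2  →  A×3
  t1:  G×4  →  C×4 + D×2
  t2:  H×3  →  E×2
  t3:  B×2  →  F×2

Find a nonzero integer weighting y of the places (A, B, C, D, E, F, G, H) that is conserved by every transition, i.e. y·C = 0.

y = (A:0, B:0, C:1, D:-2, E:0, F:0, G:0, H:0)

Incidence matrix C (rows=places, cols=transitions):
       t0   t1   t2   t3
    A   3    0    0    0
    B   0    0    0   -2
    C   0    4    0    0
    D   0    2    0    0
    E   0    0    2    0
    F   0    0    0    2
    G  -2   -4    0    0
    H   0    0   -3    0

Candidate y = [0, 0, 1, -2, 0, 0, 0, 0]; check y·C column-wise:
  col t0: 0·3 + 1·0 + -2·0 + 0·-2 = 0
  col t1: 1·4 + -2·2 + 0·-4 = 0
  col t2: 1·0 + -2·0 + 0·2 + 0·-3 = 0
  col t3: 0·-2 + 1·0 + -2·0 + 0·2 = 0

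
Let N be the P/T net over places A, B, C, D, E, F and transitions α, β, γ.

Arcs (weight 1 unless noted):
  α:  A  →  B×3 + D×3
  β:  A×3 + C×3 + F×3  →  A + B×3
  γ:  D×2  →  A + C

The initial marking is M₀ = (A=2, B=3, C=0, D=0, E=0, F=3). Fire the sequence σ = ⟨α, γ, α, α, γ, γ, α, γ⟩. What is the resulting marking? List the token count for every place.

(A=2, B=15, C=4, D=4, E=0, F=3)

step 1: fire α:  (A=2, B=3, C=0, D=0, E=0, F=3) → (A=1, B=6, C=0, D=3, E=0, F=3)
step 2: fire γ:  (A=1, B=6, C=0, D=3, E=0, F=3) → (A=2, B=6, C=1, D=1, E=0, F=3)
step 3: fire α:  (A=2, B=6, C=1, D=1, E=0, F=3) → (A=1, B=9, C=1, D=4, E=0, F=3)
step 4: fire α:  (A=1, B=9, C=1, D=4, E=0, F=3) → (A=0, B=12, C=1, D=7, E=0, F=3)
step 5: fire γ:  (A=0, B=12, C=1, D=7, E=0, F=3) → (A=1, B=12, C=2, D=5, E=0, F=3)
step 6: fire γ:  (A=1, B=12, C=2, D=5, E=0, F=3) → (A=2, B=12, C=3, D=3, E=0, F=3)
step 7: fire α:  (A=2, B=12, C=3, D=3, E=0, F=3) → (A=1, B=15, C=3, D=6, E=0, F=3)
step 8: fire γ:  (A=1, B=15, C=3, D=6, E=0, F=3) → (A=2, B=15, C=4, D=4, E=0, F=3)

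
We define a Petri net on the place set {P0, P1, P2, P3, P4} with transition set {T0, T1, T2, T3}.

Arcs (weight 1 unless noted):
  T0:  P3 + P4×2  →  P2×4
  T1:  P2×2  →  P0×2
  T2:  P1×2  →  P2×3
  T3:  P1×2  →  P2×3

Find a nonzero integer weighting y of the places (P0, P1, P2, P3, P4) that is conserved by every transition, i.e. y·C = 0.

Incidence matrix C (rows=places, cols=transitions):
       T0   T1   T2   T3
   P0   0    2    0    0
   P1   0    0   -2   -2
   P2   4   -2    3    3
   P3  -1    0    0    0
   P4  -2    0    0    0

Candidate y = [2, 3, 2, 8, 0]; check y·C column-wise:
  col T0: 2·0 + 3·0 + 2·4 + 8·-1 + 0·-2 = 0
  col T1: 2·2 + 3·0 + 2·-2 + 8·0 = 0
  col T2: 2·0 + 3·-2 + 2·3 + 8·0 = 0
  col T3: 2·0 + 3·-2 + 2·3 + 8·0 = 0

y = (P0:2, P1:3, P2:2, P3:8, P4:0)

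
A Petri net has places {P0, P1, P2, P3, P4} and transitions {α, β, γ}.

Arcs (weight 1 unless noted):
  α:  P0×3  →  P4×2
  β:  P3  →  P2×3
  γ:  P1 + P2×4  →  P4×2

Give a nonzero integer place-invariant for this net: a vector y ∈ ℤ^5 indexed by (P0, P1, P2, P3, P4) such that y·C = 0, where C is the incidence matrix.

Incidence matrix C (rows=places, cols=transitions):
        α    β    γ
   P0  -3    0    0
   P1   0    0   -1
   P2   0    3   -4
   P3   0   -1    0
   P4   2    0    2

Candidate y = [0, 4, -1, -3, 0]; check y·C column-wise:
  col α: 0·-3 + 4·0 + -1·0 + -3·0 + 0·2 = 0
  col β: 4·0 + -1·3 + -3·-1 = 0
  col γ: 4·-1 + -1·-4 + -3·0 + 0·2 = 0

y = (P0:0, P1:4, P2:-1, P3:-3, P4:0)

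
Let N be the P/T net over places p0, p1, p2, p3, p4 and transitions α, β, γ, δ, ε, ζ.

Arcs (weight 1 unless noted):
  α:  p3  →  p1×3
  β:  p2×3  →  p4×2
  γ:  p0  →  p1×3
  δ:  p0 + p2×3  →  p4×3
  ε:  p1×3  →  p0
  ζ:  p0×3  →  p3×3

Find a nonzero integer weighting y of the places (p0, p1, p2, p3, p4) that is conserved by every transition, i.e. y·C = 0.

y = (p0:3, p1:1, p2:2, p3:3, p4:3)

Incidence matrix C (rows=places, cols=transitions):
        α    β    γ    δ    ε    ζ
   p0   0    0   -1   -1    1   -3
   p1   3    0    3    0   -3    0
   p2   0   -3    0   -3    0    0
   p3  -1    0    0    0    0    3
   p4   0    2    0    3    0    0

Candidate y = [3, 1, 2, 3, 3]; check y·C column-wise:
  col α: 3·0 + 1·3 + 2·0 + 3·-1 + 3·0 = 0
  col β: 3·0 + 1·0 + 2·-3 + 3·0 + 3·2 = 0
  col γ: 3·-1 + 1·3 + 2·0 + 3·0 + 3·0 = 0
  col δ: 3·-1 + 1·0 + 2·-3 + 3·0 + 3·3 = 0
  col ε: 3·1 + 1·-3 + 2·0 + 3·0 + 3·0 = 0
  col ζ: 3·-3 + 1·0 + 2·0 + 3·3 + 3·0 = 0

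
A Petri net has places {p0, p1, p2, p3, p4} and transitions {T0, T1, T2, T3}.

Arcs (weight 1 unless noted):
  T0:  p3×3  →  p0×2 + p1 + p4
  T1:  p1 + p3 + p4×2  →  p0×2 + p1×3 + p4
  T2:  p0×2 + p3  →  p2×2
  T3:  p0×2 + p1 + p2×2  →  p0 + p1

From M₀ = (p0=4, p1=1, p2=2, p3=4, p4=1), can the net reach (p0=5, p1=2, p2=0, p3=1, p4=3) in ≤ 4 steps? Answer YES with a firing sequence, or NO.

depth 0: 1 marking
depth 1: 4 markings reached so far
depth 2: 9 markings reached so far
depth 3: 11 markings reached so far
depth 4: 12 markings reached so far
target is not among the 12 markings reachable within 4 steps

NO — not reachable within 4 firings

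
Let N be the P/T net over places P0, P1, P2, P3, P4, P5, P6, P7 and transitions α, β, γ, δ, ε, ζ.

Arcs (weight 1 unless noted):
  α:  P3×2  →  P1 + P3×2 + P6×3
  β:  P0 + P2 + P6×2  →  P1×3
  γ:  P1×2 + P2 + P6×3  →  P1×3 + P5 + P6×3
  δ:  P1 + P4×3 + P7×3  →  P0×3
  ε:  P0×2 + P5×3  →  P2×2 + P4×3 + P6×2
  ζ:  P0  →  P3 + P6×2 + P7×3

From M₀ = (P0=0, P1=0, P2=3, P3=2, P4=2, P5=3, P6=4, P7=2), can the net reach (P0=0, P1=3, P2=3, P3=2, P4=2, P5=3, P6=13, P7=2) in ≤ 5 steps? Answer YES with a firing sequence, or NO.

YES — reachable via ⟨α, α, α⟩ (3 firings)

step 1: fire α:  (P0=0, P1=0, P2=3, P3=2, P4=2, P5=3, P6=4, P7=2) → (P0=0, P1=1, P2=3, P3=2, P4=2, P5=3, P6=7, P7=2)
step 2: fire α:  (P0=0, P1=1, P2=3, P3=2, P4=2, P5=3, P6=7, P7=2) → (P0=0, P1=2, P2=3, P3=2, P4=2, P5=3, P6=10, P7=2)
step 3: fire α:  (P0=0, P1=2, P2=3, P3=2, P4=2, P5=3, P6=10, P7=2) → (P0=0, P1=3, P2=3, P3=2, P4=2, P5=3, P6=13, P7=2)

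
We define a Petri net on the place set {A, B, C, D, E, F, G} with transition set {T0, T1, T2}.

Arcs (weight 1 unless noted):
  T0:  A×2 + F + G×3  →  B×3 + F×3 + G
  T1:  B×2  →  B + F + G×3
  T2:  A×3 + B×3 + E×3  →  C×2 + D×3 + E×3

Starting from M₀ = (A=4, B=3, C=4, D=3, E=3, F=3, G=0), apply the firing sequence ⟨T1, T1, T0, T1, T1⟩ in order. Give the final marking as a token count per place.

step 1: fire T1:  (A=4, B=3, C=4, D=3, E=3, F=3, G=0) → (A=4, B=2, C=4, D=3, E=3, F=4, G=3)
step 2: fire T1:  (A=4, B=2, C=4, D=3, E=3, F=4, G=3) → (A=4, B=1, C=4, D=3, E=3, F=5, G=6)
step 3: fire T0:  (A=4, B=1, C=4, D=3, E=3, F=5, G=6) → (A=2, B=4, C=4, D=3, E=3, F=7, G=4)
step 4: fire T1:  (A=2, B=4, C=4, D=3, E=3, F=7, G=4) → (A=2, B=3, C=4, D=3, E=3, F=8, G=7)
step 5: fire T1:  (A=2, B=3, C=4, D=3, E=3, F=8, G=7) → (A=2, B=2, C=4, D=3, E=3, F=9, G=10)

(A=2, B=2, C=4, D=3, E=3, F=9, G=10)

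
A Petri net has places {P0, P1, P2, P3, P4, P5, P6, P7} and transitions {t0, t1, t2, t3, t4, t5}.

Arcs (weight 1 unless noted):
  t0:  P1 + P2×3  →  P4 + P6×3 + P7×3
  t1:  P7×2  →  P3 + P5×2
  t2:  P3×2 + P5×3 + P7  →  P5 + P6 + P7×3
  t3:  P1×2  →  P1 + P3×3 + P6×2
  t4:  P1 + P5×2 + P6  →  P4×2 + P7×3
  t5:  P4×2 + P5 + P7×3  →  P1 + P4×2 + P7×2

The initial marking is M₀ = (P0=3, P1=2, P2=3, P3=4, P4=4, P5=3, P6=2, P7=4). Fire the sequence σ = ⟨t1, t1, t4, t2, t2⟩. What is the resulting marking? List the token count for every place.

(P0=3, P1=1, P2=3, P3=2, P4=6, P5=1, P6=3, P7=7)

step 1: fire t1:  (P0=3, P1=2, P2=3, P3=4, P4=4, P5=3, P6=2, P7=4) → (P0=3, P1=2, P2=3, P3=5, P4=4, P5=5, P6=2, P7=2)
step 2: fire t1:  (P0=3, P1=2, P2=3, P3=5, P4=4, P5=5, P6=2, P7=2) → (P0=3, P1=2, P2=3, P3=6, P4=4, P5=7, P6=2, P7=0)
step 3: fire t4:  (P0=3, P1=2, P2=3, P3=6, P4=4, P5=7, P6=2, P7=0) → (P0=3, P1=1, P2=3, P3=6, P4=6, P5=5, P6=1, P7=3)
step 4: fire t2:  (P0=3, P1=1, P2=3, P3=6, P4=6, P5=5, P6=1, P7=3) → (P0=3, P1=1, P2=3, P3=4, P4=6, P5=3, P6=2, P7=5)
step 5: fire t2:  (P0=3, P1=1, P2=3, P3=4, P4=6, P5=3, P6=2, P7=5) → (P0=3, P1=1, P2=3, P3=2, P4=6, P5=1, P6=3, P7=7)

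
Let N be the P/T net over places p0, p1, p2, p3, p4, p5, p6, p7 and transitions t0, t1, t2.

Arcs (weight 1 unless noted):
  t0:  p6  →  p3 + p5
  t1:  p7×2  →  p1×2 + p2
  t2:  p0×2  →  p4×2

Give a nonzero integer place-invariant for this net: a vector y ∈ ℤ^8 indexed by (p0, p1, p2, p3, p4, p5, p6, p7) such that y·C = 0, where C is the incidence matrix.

y = (p0:0, p1:1, p2:-2, p3:0, p4:0, p5:0, p6:0, p7:0)

Incidence matrix C (rows=places, cols=transitions):
       t0   t1   t2
   p0   0    0   -2
   p1   0    2    0
   p2   0    1    0
   p3   1    0    0
   p4   0    0    2
   p5   1    0    0
   p6  -1    0    0
   p7   0   -2    0

Candidate y = [0, 1, -2, 0, 0, 0, 0, 0]; check y·C column-wise:
  col t0: 1·0 + -2·0 + 0·1 + 0·1 + 0·-1 = 0
  col t1: 1·2 + -2·1 + 0·-2 = 0
  col t2: 0·-2 + 1·0 + -2·0 + 0·2 = 0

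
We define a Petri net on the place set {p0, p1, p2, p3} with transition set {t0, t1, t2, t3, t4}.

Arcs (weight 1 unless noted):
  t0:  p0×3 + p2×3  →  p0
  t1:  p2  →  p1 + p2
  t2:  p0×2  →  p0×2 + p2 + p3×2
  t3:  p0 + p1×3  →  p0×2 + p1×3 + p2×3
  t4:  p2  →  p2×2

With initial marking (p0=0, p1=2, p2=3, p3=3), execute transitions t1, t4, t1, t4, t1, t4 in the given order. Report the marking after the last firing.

step 1: fire t1:  (p0=0, p1=2, p2=3, p3=3) → (p0=0, p1=3, p2=3, p3=3)
step 2: fire t4:  (p0=0, p1=3, p2=3, p3=3) → (p0=0, p1=3, p2=4, p3=3)
step 3: fire t1:  (p0=0, p1=3, p2=4, p3=3) → (p0=0, p1=4, p2=4, p3=3)
step 4: fire t4:  (p0=0, p1=4, p2=4, p3=3) → (p0=0, p1=4, p2=5, p3=3)
step 5: fire t1:  (p0=0, p1=4, p2=5, p3=3) → (p0=0, p1=5, p2=5, p3=3)
step 6: fire t4:  (p0=0, p1=5, p2=5, p3=3) → (p0=0, p1=5, p2=6, p3=3)

(p0=0, p1=5, p2=6, p3=3)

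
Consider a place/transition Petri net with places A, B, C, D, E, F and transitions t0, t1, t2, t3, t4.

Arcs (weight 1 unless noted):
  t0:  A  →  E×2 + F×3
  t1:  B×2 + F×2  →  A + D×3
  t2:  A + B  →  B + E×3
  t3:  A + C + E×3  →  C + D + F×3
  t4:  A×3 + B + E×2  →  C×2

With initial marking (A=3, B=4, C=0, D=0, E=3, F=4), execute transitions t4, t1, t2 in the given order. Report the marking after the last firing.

step 1: fire t4:  (A=3, B=4, C=0, D=0, E=3, F=4) → (A=0, B=3, C=2, D=0, E=1, F=4)
step 2: fire t1:  (A=0, B=3, C=2, D=0, E=1, F=4) → (A=1, B=1, C=2, D=3, E=1, F=2)
step 3: fire t2:  (A=1, B=1, C=2, D=3, E=1, F=2) → (A=0, B=1, C=2, D=3, E=4, F=2)

(A=0, B=1, C=2, D=3, E=4, F=2)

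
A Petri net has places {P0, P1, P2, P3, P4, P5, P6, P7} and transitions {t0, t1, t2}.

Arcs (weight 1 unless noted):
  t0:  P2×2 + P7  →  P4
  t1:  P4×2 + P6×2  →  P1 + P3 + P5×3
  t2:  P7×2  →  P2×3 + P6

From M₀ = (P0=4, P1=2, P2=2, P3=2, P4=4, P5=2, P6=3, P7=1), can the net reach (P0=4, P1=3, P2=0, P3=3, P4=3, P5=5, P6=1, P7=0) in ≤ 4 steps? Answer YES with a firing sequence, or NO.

YES — reachable via ⟨t0, t1⟩ (2 firings)

step 1: fire t0:  (P0=4, P1=2, P2=2, P3=2, P4=4, P5=2, P6=3, P7=1) → (P0=4, P1=2, P2=0, P3=2, P4=5, P5=2, P6=3, P7=0)
step 2: fire t1:  (P0=4, P1=2, P2=0, P3=2, P4=5, P5=2, P6=3, P7=0) → (P0=4, P1=3, P2=0, P3=3, P4=3, P5=5, P6=1, P7=0)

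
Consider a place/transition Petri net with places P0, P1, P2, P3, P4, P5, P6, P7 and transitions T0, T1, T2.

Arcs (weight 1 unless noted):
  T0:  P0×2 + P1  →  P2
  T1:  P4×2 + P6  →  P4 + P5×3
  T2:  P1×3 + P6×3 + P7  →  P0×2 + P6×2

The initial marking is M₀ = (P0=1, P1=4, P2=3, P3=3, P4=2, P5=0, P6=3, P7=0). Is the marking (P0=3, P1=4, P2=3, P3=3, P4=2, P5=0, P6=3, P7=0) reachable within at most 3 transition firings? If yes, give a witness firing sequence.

depth 0: 1 marking
depth 1: 2 markings reached so far
depth 2: 2 markings reached so far
(frontier empty at depth 2; search complete)
target is not among the 2 markings reachable within 3 steps

NO — not reachable within 3 firings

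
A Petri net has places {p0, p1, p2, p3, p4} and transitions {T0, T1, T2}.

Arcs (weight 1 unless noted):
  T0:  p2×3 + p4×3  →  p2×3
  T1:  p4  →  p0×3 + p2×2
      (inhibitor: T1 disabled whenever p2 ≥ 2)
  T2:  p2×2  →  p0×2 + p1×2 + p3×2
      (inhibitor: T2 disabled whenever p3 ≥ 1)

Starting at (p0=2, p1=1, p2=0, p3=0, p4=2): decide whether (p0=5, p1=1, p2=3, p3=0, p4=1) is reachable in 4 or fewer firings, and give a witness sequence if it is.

NO — not reachable within 4 firings

depth 0: 1 marking
depth 1: 2 markings reached so far
depth 2: 3 markings reached so far
depth 3: 4 markings reached so far
depth 4: 4 markings reached so far
(frontier empty at depth 4; search complete)
target is not among the 4 markings reachable within 4 steps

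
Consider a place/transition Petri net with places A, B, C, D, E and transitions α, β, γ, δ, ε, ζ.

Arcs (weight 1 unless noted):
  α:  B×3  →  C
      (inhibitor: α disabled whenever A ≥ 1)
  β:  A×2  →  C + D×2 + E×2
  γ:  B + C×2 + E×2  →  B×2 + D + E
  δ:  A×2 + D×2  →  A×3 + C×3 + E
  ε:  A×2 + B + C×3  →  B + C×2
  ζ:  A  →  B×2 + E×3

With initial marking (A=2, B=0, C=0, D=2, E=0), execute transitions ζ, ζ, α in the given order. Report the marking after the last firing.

step 1: fire ζ:  (A=2, B=0, C=0, D=2, E=0) → (A=1, B=2, C=0, D=2, E=3)
step 2: fire ζ:  (A=1, B=2, C=0, D=2, E=3) → (A=0, B=4, C=0, D=2, E=6)
step 3: fire α:  (A=0, B=4, C=0, D=2, E=6) → (A=0, B=1, C=1, D=2, E=6)

(A=0, B=1, C=1, D=2, E=6)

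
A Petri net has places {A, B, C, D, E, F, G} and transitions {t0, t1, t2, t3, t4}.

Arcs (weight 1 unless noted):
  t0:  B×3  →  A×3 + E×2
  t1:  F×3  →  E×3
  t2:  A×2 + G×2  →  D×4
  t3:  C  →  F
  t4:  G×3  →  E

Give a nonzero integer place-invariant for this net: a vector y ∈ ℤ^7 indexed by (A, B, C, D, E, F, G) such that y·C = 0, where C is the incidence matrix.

y = (A:2, B:2, C:0, D:1, E:0, F:0, G:0)

Incidence matrix C (rows=places, cols=transitions):
       t0   t1   t2   t3   t4
    A   3    0   -2    0    0
    B  -3    0    0    0    0
    C   0    0    0   -1    0
    D   0    0    4    0    0
    E   2    3    0    0    1
    F   0   -3    0    1    0
    G   0    0   -2    0   -3

Candidate y = [2, 2, 0, 1, 0, 0, 0]; check y·C column-wise:
  col t0: 2·3 + 2·-3 + 1·0 + 0·2 = 0
  col t1: 2·0 + 2·0 + 1·0 + 0·3 + 0·-3 = 0
  col t2: 2·-2 + 2·0 + 1·4 + 0·-2 = 0
  col t3: 2·0 + 2·0 + 0·-1 + 1·0 + 0·1 = 0
  col t4: 2·0 + 2·0 + 1·0 + 0·1 + 0·-3 = 0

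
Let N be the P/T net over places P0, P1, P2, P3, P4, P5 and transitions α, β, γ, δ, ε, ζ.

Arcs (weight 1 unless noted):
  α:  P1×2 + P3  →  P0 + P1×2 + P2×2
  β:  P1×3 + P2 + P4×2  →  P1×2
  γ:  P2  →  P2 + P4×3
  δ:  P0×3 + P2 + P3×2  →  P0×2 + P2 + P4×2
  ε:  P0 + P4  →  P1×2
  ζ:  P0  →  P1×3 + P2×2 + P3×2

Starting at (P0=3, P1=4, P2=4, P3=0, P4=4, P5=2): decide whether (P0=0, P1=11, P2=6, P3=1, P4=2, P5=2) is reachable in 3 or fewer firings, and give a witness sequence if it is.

depth 0: 1 marking
depth 1: 5 markings reached so far
depth 2: 16 markings reached so far
depth 3: 39 markings reached so far
target is not among the 39 markings reachable within 3 steps

NO — not reachable within 3 firings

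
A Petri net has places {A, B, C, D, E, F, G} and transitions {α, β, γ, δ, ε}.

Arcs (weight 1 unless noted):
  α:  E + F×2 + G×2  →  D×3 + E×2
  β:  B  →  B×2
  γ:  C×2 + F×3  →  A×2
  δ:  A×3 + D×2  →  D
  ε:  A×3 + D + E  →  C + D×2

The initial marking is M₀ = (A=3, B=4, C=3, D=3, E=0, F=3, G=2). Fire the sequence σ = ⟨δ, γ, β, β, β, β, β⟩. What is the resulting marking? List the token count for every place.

(A=2, B=9, C=1, D=2, E=0, F=0, G=2)

step 1: fire δ:  (A=3, B=4, C=3, D=3, E=0, F=3, G=2) → (A=0, B=4, C=3, D=2, E=0, F=3, G=2)
step 2: fire γ:  (A=0, B=4, C=3, D=2, E=0, F=3, G=2) → (A=2, B=4, C=1, D=2, E=0, F=0, G=2)
step 3: fire β:  (A=2, B=4, C=1, D=2, E=0, F=0, G=2) → (A=2, B=5, C=1, D=2, E=0, F=0, G=2)
step 4: fire β:  (A=2, B=5, C=1, D=2, E=0, F=0, G=2) → (A=2, B=6, C=1, D=2, E=0, F=0, G=2)
step 5: fire β:  (A=2, B=6, C=1, D=2, E=0, F=0, G=2) → (A=2, B=7, C=1, D=2, E=0, F=0, G=2)
step 6: fire β:  (A=2, B=7, C=1, D=2, E=0, F=0, G=2) → (A=2, B=8, C=1, D=2, E=0, F=0, G=2)
step 7: fire β:  (A=2, B=8, C=1, D=2, E=0, F=0, G=2) → (A=2, B=9, C=1, D=2, E=0, F=0, G=2)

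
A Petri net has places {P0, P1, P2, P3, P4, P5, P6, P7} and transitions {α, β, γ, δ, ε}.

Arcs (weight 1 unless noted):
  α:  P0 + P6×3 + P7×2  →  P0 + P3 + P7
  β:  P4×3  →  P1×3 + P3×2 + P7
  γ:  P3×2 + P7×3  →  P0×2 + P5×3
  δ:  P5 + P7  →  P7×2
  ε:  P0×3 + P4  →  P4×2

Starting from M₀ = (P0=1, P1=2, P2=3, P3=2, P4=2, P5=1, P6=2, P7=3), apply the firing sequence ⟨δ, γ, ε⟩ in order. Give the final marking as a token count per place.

step 1: fire δ:  (P0=1, P1=2, P2=3, P3=2, P4=2, P5=1, P6=2, P7=3) → (P0=1, P1=2, P2=3, P3=2, P4=2, P5=0, P6=2, P7=4)
step 2: fire γ:  (P0=1, P1=2, P2=3, P3=2, P4=2, P5=0, P6=2, P7=4) → (P0=3, P1=2, P2=3, P3=0, P4=2, P5=3, P6=2, P7=1)
step 3: fire ε:  (P0=3, P1=2, P2=3, P3=0, P4=2, P5=3, P6=2, P7=1) → (P0=0, P1=2, P2=3, P3=0, P4=3, P5=3, P6=2, P7=1)

(P0=0, P1=2, P2=3, P3=0, P4=3, P5=3, P6=2, P7=1)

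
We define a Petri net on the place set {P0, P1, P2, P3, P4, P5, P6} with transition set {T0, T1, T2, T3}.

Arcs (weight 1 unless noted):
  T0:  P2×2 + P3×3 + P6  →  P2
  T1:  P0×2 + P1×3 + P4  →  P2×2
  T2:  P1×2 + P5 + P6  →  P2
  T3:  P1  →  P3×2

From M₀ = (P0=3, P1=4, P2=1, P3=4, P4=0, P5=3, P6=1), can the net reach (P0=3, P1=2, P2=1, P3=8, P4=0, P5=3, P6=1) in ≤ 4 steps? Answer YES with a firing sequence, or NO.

step 1: fire T3:  (P0=3, P1=4, P2=1, P3=4, P4=0, P5=3, P6=1) → (P0=3, P1=3, P2=1, P3=6, P4=0, P5=3, P6=1)
step 2: fire T3:  (P0=3, P1=3, P2=1, P3=6, P4=0, P5=3, P6=1) → (P0=3, P1=2, P2=1, P3=8, P4=0, P5=3, P6=1)

YES — reachable via ⟨T3, T3⟩ (2 firings)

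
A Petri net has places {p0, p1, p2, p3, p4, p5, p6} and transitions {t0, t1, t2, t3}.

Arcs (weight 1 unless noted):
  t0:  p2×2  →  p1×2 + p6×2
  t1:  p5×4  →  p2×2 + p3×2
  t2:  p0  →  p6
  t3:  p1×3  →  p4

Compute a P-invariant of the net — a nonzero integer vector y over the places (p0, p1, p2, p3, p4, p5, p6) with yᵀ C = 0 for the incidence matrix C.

y = (p0:0, p1:1, p2:1, p3:-1, p4:3, p5:0, p6:0)

Incidence matrix C (rows=places, cols=transitions):
       t0   t1   t2   t3
   p0   0    0   -1    0
   p1   2    0    0   -3
   p2  -2    2    0    0
   p3   0    2    0    0
   p4   0    0    0    1
   p5   0   -4    0    0
   p6   2    0    1    0

Candidate y = [0, 1, 1, -1, 3, 0, 0]; check y·C column-wise:
  col t0: 1·2 + 1·-2 + -1·0 + 3·0 + 0·2 = 0
  col t1: 1·0 + 1·2 + -1·2 + 3·0 + 0·-4 = 0
  col t2: 0·-1 + 1·0 + 1·0 + -1·0 + 3·0 + 0·1 = 0
  col t3: 1·-3 + 1·0 + -1·0 + 3·1 = 0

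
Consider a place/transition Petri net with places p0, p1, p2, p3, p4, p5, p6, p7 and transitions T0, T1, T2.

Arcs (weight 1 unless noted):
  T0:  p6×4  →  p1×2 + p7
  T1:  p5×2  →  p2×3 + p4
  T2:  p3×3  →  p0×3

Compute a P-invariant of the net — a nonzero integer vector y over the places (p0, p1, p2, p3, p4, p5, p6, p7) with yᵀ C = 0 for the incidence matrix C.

y = (p0:1, p1:0, p2:0, p3:1, p4:0, p5:0, p6:0, p7:0)

Incidence matrix C (rows=places, cols=transitions):
       T0   T1   T2
   p0   0    0    3
   p1   2    0    0
   p2   0    3    0
   p3   0    0   -3
   p4   0    1    0
   p5   0   -2    0
   p6  -4    0    0
   p7   1    0    0

Candidate y = [1, 0, 0, 1, 0, 0, 0, 0]; check y·C column-wise:
  col T0: 1·0 + 0·2 + 1·0 + 0·-4 + 0·1 = 0
  col T1: 1·0 + 0·3 + 1·0 + 0·1 + 0·-2 = 0
  col T2: 1·3 + 1·-3 = 0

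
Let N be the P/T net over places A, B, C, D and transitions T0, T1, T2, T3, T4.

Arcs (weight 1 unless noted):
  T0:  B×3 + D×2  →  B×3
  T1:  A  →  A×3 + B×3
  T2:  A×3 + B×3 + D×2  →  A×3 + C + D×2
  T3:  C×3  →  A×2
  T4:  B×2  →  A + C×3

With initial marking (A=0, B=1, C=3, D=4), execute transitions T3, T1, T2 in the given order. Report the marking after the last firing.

(A=4, B=1, C=1, D=4)

step 1: fire T3:  (A=0, B=1, C=3, D=4) → (A=2, B=1, C=0, D=4)
step 2: fire T1:  (A=2, B=1, C=0, D=4) → (A=4, B=4, C=0, D=4)
step 3: fire T2:  (A=4, B=4, C=0, D=4) → (A=4, B=1, C=1, D=4)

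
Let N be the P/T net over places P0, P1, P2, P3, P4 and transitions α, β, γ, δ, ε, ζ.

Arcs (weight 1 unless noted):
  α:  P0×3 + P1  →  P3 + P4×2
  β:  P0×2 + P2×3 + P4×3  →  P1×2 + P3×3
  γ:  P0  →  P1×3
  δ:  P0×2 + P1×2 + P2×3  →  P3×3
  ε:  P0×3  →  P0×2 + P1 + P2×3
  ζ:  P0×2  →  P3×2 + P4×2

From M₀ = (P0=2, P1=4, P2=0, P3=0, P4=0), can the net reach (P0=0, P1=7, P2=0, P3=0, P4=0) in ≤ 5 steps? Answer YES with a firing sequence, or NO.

depth 0: 1 marking
depth 1: 3 markings reached so far
depth 2: 4 markings reached so far
depth 3: 4 markings reached so far
(frontier empty at depth 3; search complete)
target is not among the 4 markings reachable within 5 steps

NO — not reachable within 5 firings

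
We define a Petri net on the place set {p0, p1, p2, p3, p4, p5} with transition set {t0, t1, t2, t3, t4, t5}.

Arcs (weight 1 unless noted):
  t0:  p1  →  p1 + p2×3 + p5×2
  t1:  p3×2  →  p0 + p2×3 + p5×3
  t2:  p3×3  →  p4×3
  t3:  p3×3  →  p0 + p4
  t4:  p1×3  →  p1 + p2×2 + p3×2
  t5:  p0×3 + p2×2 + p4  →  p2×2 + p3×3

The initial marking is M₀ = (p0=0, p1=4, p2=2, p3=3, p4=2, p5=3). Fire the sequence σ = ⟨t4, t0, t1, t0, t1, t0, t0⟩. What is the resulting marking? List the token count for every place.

step 1: fire t4:  (p0=0, p1=4, p2=2, p3=3, p4=2, p5=3) → (p0=0, p1=2, p2=4, p3=5, p4=2, p5=3)
step 2: fire t0:  (p0=0, p1=2, p2=4, p3=5, p4=2, p5=3) → (p0=0, p1=2, p2=7, p3=5, p4=2, p5=5)
step 3: fire t1:  (p0=0, p1=2, p2=7, p3=5, p4=2, p5=5) → (p0=1, p1=2, p2=10, p3=3, p4=2, p5=8)
step 4: fire t0:  (p0=1, p1=2, p2=10, p3=3, p4=2, p5=8) → (p0=1, p1=2, p2=13, p3=3, p4=2, p5=10)
step 5: fire t1:  (p0=1, p1=2, p2=13, p3=3, p4=2, p5=10) → (p0=2, p1=2, p2=16, p3=1, p4=2, p5=13)
step 6: fire t0:  (p0=2, p1=2, p2=16, p3=1, p4=2, p5=13) → (p0=2, p1=2, p2=19, p3=1, p4=2, p5=15)
step 7: fire t0:  (p0=2, p1=2, p2=19, p3=1, p4=2, p5=15) → (p0=2, p1=2, p2=22, p3=1, p4=2, p5=17)

(p0=2, p1=2, p2=22, p3=1, p4=2, p5=17)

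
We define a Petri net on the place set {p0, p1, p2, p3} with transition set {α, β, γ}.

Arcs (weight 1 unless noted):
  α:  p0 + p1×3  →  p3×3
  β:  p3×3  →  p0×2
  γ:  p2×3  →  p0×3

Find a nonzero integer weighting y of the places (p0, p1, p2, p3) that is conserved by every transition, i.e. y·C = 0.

Incidence matrix C (rows=places, cols=transitions):
        α    β    γ
   p0  -1    2    3
   p1  -3    0    0
   p2   0    0   -3
   p3   3   -3    0

Candidate y = [3, 1, 3, 2]; check y·C column-wise:
  col α: 3·-1 + 1·-3 + 3·0 + 2·3 = 0
  col β: 3·2 + 1·0 + 3·0 + 2·-3 = 0
  col γ: 3·3 + 1·0 + 3·-3 + 2·0 = 0

y = (p0:3, p1:1, p2:3, p3:2)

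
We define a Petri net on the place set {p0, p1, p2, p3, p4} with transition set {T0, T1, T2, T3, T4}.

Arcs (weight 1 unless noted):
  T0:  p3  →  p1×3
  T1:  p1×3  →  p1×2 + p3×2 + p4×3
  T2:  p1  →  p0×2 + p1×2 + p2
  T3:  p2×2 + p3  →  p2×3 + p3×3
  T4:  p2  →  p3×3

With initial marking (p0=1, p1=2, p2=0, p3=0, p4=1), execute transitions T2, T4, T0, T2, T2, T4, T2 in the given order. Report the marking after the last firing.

step 1: fire T2:  (p0=1, p1=2, p2=0, p3=0, p4=1) → (p0=3, p1=3, p2=1, p3=0, p4=1)
step 2: fire T4:  (p0=3, p1=3, p2=1, p3=0, p4=1) → (p0=3, p1=3, p2=0, p3=3, p4=1)
step 3: fire T0:  (p0=3, p1=3, p2=0, p3=3, p4=1) → (p0=3, p1=6, p2=0, p3=2, p4=1)
step 4: fire T2:  (p0=3, p1=6, p2=0, p3=2, p4=1) → (p0=5, p1=7, p2=1, p3=2, p4=1)
step 5: fire T2:  (p0=5, p1=7, p2=1, p3=2, p4=1) → (p0=7, p1=8, p2=2, p3=2, p4=1)
step 6: fire T4:  (p0=7, p1=8, p2=2, p3=2, p4=1) → (p0=7, p1=8, p2=1, p3=5, p4=1)
step 7: fire T2:  (p0=7, p1=8, p2=1, p3=5, p4=1) → (p0=9, p1=9, p2=2, p3=5, p4=1)

(p0=9, p1=9, p2=2, p3=5, p4=1)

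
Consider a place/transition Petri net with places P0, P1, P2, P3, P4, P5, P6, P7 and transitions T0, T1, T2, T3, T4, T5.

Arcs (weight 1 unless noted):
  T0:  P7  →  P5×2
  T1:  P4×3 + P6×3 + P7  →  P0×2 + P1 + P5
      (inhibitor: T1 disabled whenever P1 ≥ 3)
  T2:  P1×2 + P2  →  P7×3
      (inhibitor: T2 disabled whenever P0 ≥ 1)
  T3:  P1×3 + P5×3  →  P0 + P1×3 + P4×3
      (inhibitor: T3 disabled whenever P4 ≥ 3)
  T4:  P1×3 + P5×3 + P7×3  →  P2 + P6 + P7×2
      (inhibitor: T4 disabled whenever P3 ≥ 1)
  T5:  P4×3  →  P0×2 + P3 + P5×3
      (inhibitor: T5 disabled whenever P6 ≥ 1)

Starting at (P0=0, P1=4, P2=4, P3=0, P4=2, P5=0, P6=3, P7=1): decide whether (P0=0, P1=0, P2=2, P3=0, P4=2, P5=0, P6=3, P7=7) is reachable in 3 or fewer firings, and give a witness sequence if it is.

step 1: fire T2:  (P0=0, P1=4, P2=4, P3=0, P4=2, P5=0, P6=3, P7=1) → (P0=0, P1=2, P2=3, P3=0, P4=2, P5=0, P6=3, P7=4)
step 2: fire T2:  (P0=0, P1=2, P2=3, P3=0, P4=2, P5=0, P6=3, P7=4) → (P0=0, P1=0, P2=2, P3=0, P4=2, P5=0, P6=3, P7=7)

YES — reachable via ⟨T2, T2⟩ (2 firings)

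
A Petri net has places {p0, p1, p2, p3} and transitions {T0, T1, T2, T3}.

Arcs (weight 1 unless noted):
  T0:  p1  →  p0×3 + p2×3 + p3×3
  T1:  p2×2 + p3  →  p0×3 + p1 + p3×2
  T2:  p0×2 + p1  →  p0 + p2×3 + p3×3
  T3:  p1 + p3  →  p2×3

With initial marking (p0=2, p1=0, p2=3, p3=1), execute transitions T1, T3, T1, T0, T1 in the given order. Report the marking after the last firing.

(p0=14, p1=1, p2=3, p3=6)

step 1: fire T1:  (p0=2, p1=0, p2=3, p3=1) → (p0=5, p1=1, p2=1, p3=2)
step 2: fire T3:  (p0=5, p1=1, p2=1, p3=2) → (p0=5, p1=0, p2=4, p3=1)
step 3: fire T1:  (p0=5, p1=0, p2=4, p3=1) → (p0=8, p1=1, p2=2, p3=2)
step 4: fire T0:  (p0=8, p1=1, p2=2, p3=2) → (p0=11, p1=0, p2=5, p3=5)
step 5: fire T1:  (p0=11, p1=0, p2=5, p3=5) → (p0=14, p1=1, p2=3, p3=6)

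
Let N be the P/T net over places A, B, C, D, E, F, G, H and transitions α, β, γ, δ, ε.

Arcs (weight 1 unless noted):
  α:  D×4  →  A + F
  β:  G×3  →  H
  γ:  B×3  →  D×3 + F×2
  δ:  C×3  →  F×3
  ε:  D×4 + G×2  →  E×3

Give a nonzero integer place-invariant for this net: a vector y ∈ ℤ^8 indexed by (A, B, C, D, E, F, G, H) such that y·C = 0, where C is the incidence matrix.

Incidence matrix C (rows=places, cols=transitions):
        α    β    γ    δ    ε
    A   1    0    0    0    0
    B   0    0   -3    0    0
    C   0    0    0   -3    0
    D  -4    0    3    0   -4
    E   0    0    0    0    3
    F   1    0    2    3    0
    G   0   -3    0    0   -2
    H   0    1    0    0    0

Candidate y = [12, 3, 0, 3, 4, 0, 0, 0]; check y·C column-wise:
  col α: 12·1 + 3·0 + 3·-4 + 4·0 + 0·1 = 0
  col β: 12·0 + 3·0 + 3·0 + 4·0 + 0·-3 + 0·1 = 0
  col γ: 12·0 + 3·-3 + 3·3 + 4·0 + 0·2 = 0
  col δ: 12·0 + 3·0 + 0·-3 + 3·0 + 4·0 + 0·3 = 0
  col ε: 12·0 + 3·0 + 3·-4 + 4·3 + 0·-2 = 0

y = (A:12, B:3, C:0, D:3, E:4, F:0, G:0, H:0)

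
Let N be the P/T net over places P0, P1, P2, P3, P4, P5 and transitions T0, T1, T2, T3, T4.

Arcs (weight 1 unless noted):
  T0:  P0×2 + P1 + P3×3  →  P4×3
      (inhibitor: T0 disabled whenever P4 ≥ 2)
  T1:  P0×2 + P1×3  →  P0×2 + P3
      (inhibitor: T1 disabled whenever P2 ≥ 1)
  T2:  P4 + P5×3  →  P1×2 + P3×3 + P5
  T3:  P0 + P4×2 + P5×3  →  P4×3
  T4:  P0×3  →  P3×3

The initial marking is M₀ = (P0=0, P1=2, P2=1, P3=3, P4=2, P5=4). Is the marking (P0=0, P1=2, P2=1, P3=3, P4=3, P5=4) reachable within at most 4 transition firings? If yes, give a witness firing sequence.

depth 0: 1 marking
depth 1: 2 markings reached so far
depth 2: 2 markings reached so far
(frontier empty at depth 2; search complete)
target is not among the 2 markings reachable within 4 steps

NO — not reachable within 4 firings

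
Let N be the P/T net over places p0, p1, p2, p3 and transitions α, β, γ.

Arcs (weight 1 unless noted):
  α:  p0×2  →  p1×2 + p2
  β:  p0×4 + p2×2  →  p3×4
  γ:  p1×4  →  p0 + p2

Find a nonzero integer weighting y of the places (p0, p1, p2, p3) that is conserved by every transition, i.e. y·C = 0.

Incidence matrix C (rows=places, cols=transitions):
        α    β    γ
   p0  -2   -4    1
   p1   2    0   -4
   p2   1   -2    1
   p3   0    4    0

Candidate y = [2, 1, 2, 3]; check y·C column-wise:
  col α: 2·-2 + 1·2 + 2·1 + 3·0 = 0
  col β: 2·-4 + 1·0 + 2·-2 + 3·4 = 0
  col γ: 2·1 + 1·-4 + 2·1 + 3·0 = 0

y = (p0:2, p1:1, p2:2, p3:3)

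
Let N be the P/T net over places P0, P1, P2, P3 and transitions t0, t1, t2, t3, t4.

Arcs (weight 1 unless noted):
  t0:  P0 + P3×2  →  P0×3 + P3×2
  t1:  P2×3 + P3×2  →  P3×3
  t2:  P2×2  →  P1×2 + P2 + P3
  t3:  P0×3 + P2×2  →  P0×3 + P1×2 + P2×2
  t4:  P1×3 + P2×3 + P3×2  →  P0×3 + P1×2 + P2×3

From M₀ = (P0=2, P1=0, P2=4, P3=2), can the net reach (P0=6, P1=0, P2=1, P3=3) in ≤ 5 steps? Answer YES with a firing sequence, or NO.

step 1: fire t0:  (P0=2, P1=0, P2=4, P3=2) → (P0=4, P1=0, P2=4, P3=2)
step 2: fire t0:  (P0=4, P1=0, P2=4, P3=2) → (P0=6, P1=0, P2=4, P3=2)
step 3: fire t1:  (P0=6, P1=0, P2=4, P3=2) → (P0=6, P1=0, P2=1, P3=3)

YES — reachable via ⟨t0, t0, t1⟩ (3 firings)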